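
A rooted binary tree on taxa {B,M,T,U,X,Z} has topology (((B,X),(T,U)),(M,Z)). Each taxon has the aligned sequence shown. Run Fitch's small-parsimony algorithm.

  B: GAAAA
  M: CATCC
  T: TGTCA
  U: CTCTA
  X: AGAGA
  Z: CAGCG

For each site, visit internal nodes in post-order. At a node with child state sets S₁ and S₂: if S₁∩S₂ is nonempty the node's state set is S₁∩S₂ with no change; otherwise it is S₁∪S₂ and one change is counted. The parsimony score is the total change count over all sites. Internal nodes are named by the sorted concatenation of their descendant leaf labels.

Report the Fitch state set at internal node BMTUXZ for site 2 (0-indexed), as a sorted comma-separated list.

BX@0: {G} ∪ {A} = {A,G} (union, +1)
TU@0: {T} ∪ {C} = {C,T} (union, +1)
BTUX@0: {A,G} ∪ {C,T} = {A,C,G,T} (union, +1)
MZ@0: {C} ∩ {C} = {C} (intersection, +0)
BMTUXZ@0: {A,C,G,T} ∩ {C} = {C} (intersection, +0)
BX@1: {A} ∪ {G} = {A,G} (union, +1)
TU@1: {G} ∪ {T} = {G,T} (union, +1)
BTUX@1: {A,G} ∩ {G,T} = {G} (intersection, +0)
MZ@1: {A} ∩ {A} = {A} (intersection, +0)
BMTUXZ@1: {G} ∪ {A} = {A,G} (union, +1)
BX@2: {A} ∩ {A} = {A} (intersection, +0)
TU@2: {T} ∪ {C} = {C,T} (union, +1)
BTUX@2: {A} ∪ {C,T} = {A,C,T} (union, +1)
MZ@2: {T} ∪ {G} = {G,T} (union, +1)
BMTUXZ@2: {A,C,T} ∩ {G,T} = {T} (intersection, +0)
BX@3: {A} ∪ {G} = {A,G} (union, +1)
TU@3: {C} ∪ {T} = {C,T} (union, +1)
BTUX@3: {A,G} ∪ {C,T} = {A,C,G,T} (union, +1)
MZ@3: {C} ∩ {C} = {C} (intersection, +0)
BMTUXZ@3: {A,C,G,T} ∩ {C} = {C} (intersection, +0)
BX@4: {A} ∩ {A} = {A} (intersection, +0)
TU@4: {A} ∩ {A} = {A} (intersection, +0)
BTUX@4: {A} ∩ {A} = {A} (intersection, +0)
MZ@4: {C} ∪ {G} = {C,G} (union, +1)
BMTUXZ@4: {A} ∪ {C,G} = {A,C,G} (union, +1)
per-site changes: [3, 3, 3, 3, 2]; total = 14

T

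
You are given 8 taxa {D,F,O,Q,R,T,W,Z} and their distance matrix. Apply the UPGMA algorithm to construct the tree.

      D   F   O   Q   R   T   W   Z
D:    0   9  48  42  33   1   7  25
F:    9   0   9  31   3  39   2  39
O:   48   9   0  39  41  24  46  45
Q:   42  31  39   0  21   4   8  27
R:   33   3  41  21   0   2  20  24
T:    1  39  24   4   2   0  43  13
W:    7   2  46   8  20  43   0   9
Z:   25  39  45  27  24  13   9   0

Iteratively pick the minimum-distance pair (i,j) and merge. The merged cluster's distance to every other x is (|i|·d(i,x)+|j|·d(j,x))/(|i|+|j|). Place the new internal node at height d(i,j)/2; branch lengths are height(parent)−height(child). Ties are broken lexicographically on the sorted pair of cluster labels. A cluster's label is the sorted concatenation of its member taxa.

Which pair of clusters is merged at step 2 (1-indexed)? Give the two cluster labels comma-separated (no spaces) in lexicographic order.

1. join D+T (d=1) ⇒ DT; edges |D|=1/2, |T|=1/2
  updated: d(DT,F)=24, d(DT,O)=36, d(DT,Q)=23, d(DT,R)=35/2, d(DT,W)=25, d(DT,Z)=19
2. join F+W (d=2) ⇒ FW; edges |F|=1, |W|=1
  updated: d(DT,FW)=49/2, d(FW,O)=55/2, d(FW,Q)=39/2, d(FW,R)=23/2, d(FW,Z)=24
3. join FW+R (d=23/2) ⇒ FRW; edges |FW|=19/4, |R|=23/4
  updated: d(DT,FRW)=133/6, d(FRW,O)=32, d(FRW,Q)=20, d(FRW,Z)=24
4. join DT+Z (d=19) ⇒ DTZ; edges |DT|=9, |Z|=19/2
  updated: d(DTZ,FRW)=205/9, d(DTZ,O)=39, d(DTZ,Q)=73/3
5. join FRW+Q (d=20) ⇒ FQRW; edges |FRW|=17/4, |Q|=10
  updated: d(DTZ,FQRW)=139/6, d(FQRW,O)=135/4
6. join DTZ+FQRW (d=139/6) ⇒ DFQRTWZ; edges |DTZ|=25/12, |FQRW|=19/12
  updated: d(DFQRTWZ,O)=36
7. join DFQRTWZ+O (d=36) ⇒ DFOQRTWZ; edges |DFQRTWZ|=77/12, |O|=18
final tree: ((((D:1/2,T:1/2):9,Z:19/2):25/12,(((F:1,W:1):19/4,R:23/4):17/4,Q:10):19/12):77/12,O:18)
total length: 223/3

F,W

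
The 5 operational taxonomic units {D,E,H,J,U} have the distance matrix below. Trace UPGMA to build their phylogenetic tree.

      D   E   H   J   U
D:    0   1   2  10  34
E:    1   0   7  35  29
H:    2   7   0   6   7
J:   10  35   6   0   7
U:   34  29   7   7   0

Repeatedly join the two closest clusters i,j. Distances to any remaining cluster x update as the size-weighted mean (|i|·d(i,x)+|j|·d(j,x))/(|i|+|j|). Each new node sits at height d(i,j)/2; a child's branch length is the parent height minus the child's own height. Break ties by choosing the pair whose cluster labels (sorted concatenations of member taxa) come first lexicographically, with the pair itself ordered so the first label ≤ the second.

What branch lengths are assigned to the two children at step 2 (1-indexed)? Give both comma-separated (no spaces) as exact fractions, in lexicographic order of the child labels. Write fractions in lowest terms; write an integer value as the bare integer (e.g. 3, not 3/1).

7/4,9/4

step 1: merge (D,E) at d=1; branch lengths D→1/2, E→1/2; new cluster DE
  updated: d(DE,H)=9/2, d(DE,J)=45/2, d(DE,U)=63/2
step 2: merge (DE,H) at d=9/2; branch lengths DE→7/4, H→9/4; new cluster DEH
  updated: d(DEH,J)=17, d(DEH,U)=70/3
step 3: merge (J,U) at d=7; branch lengths J→7/2, U→7/2; new cluster JU
  updated: d(DEH,JU)=121/6
step 4: merge (DEH,JU) at d=121/6; branch lengths DEH→47/6, JU→79/12; new cluster DEHJU
final tree: (((D:1/2,E:1/2):7/4,H:9/4):47/6,(J:7/2,U:7/2):79/12)
total length: 317/12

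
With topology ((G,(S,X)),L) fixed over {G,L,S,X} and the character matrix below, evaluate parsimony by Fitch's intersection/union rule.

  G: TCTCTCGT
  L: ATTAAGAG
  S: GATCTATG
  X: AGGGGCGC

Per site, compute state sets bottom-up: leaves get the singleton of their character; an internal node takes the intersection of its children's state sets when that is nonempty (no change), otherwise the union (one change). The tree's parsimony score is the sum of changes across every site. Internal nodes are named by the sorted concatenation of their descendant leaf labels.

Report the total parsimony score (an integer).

16

site 0, node SX: S={G} ∪ X={A} → {A,G} (+1)
site 0, node GSX: G={T} ∪ SX={A,G} → {A,G,T} (+1)
site 0, node GLSX: GSX={A,G,T} ∩ L={A} → {A} (+0)
site 1, node SX: S={A} ∪ X={G} → {A,G} (+1)
site 1, node GSX: G={C} ∪ SX={A,G} → {A,C,G} (+1)
site 1, node GLSX: GSX={A,C,G} ∪ L={T} → {A,C,G,T} (+1)
site 2, node SX: S={T} ∪ X={G} → {G,T} (+1)
site 2, node GSX: G={T} ∩ SX={G,T} → {T} (+0)
site 2, node GLSX: GSX={T} ∩ L={T} → {T} (+0)
site 3, node SX: S={C} ∪ X={G} → {C,G} (+1)
site 3, node GSX: G={C} ∩ SX={C,G} → {C} (+0)
site 3, node GLSX: GSX={C} ∪ L={A} → {A,C} (+1)
site 4, node SX: S={T} ∪ X={G} → {G,T} (+1)
site 4, node GSX: G={T} ∩ SX={G,T} → {T} (+0)
site 4, node GLSX: GSX={T} ∪ L={A} → {A,T} (+1)
site 5, node SX: S={A} ∪ X={C} → {A,C} (+1)
site 5, node GSX: G={C} ∩ SX={A,C} → {C} (+0)
site 5, node GLSX: GSX={C} ∪ L={G} → {C,G} (+1)
site 6, node SX: S={T} ∪ X={G} → {G,T} (+1)
site 6, node GSX: G={G} ∩ SX={G,T} → {G} (+0)
site 6, node GLSX: GSX={G} ∪ L={A} → {A,G} (+1)
site 7, node SX: S={G} ∪ X={C} → {C,G} (+1)
site 7, node GSX: G={T} ∪ SX={C,G} → {C,G,T} (+1)
site 7, node GLSX: GSX={C,G,T} ∩ L={G} → {G} (+0)
per-site changes: [2, 3, 1, 2, 2, 2, 2, 2]; total = 16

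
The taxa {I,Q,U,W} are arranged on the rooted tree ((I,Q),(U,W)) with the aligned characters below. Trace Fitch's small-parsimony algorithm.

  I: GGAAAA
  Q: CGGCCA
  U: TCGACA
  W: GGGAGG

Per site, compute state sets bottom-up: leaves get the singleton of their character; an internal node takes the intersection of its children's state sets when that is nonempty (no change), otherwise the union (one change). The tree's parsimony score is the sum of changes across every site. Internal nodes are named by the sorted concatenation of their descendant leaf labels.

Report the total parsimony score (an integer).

8

site 0, node IQ: I={G} ∪ Q={C} → {C,G} (+1)
site 0, node UW: U={T} ∪ W={G} → {G,T} (+1)
site 0, node IQUW: IQ={C,G} ∩ UW={G,T} → {G} (+0)
site 1, node IQ: I={G} ∩ Q={G} → {G} (+0)
site 1, node UW: U={C} ∪ W={G} → {C,G} (+1)
site 1, node IQUW: IQ={G} ∩ UW={C,G} → {G} (+0)
site 2, node IQ: I={A} ∪ Q={G} → {A,G} (+1)
site 2, node UW: U={G} ∩ W={G} → {G} (+0)
site 2, node IQUW: IQ={A,G} ∩ UW={G} → {G} (+0)
site 3, node IQ: I={A} ∪ Q={C} → {A,C} (+1)
site 3, node UW: U={A} ∩ W={A} → {A} (+0)
site 3, node IQUW: IQ={A,C} ∩ UW={A} → {A} (+0)
site 4, node IQ: I={A} ∪ Q={C} → {A,C} (+1)
site 4, node UW: U={C} ∪ W={G} → {C,G} (+1)
site 4, node IQUW: IQ={A,C} ∩ UW={C,G} → {C} (+0)
site 5, node IQ: I={A} ∩ Q={A} → {A} (+0)
site 5, node UW: U={A} ∪ W={G} → {A,G} (+1)
site 5, node IQUW: IQ={A} ∩ UW={A,G} → {A} (+0)
per-site changes: [2, 1, 1, 1, 2, 1]; total = 8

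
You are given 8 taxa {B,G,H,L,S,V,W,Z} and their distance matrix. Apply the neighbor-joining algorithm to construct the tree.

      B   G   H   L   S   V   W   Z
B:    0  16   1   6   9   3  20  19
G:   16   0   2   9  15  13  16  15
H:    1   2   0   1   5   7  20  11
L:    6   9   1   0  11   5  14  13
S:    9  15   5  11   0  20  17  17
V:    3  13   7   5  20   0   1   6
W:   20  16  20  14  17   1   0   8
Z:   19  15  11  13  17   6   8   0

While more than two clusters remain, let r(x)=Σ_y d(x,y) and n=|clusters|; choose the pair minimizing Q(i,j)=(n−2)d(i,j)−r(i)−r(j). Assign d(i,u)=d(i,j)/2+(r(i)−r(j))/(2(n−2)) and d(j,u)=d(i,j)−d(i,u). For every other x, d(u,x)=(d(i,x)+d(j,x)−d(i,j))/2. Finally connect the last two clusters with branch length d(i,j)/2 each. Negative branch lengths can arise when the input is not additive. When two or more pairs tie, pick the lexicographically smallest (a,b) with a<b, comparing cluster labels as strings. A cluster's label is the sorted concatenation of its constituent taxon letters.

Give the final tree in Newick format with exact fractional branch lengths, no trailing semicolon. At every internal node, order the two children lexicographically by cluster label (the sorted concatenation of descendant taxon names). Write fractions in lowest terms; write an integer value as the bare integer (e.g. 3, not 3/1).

step 1: merge (V,W) at d=1, Q=-145; branch lengths V→-35/12, W→47/12; new cluster VW
  updated: d(B,VW)=11, d(G,VW)=14, d(H,VW)=13, d(L,VW)=9, d(S,VW)=18, d(VW,Z)=13/2
step 2: merge (VW,Z) at d=13/2, Q=-241/2; branch lengths VW→9/4, Z→17/4; new cluster VWZ
  updated: d(B,VWZ)=47/4, d(G,VWZ)=45/4, d(H,VWZ)=35/4, d(L,VWZ)=31/4, d(S,VWZ)=57/4
step 3: merge (G,H) at d=2, Q=-63; branch lengths G→87/16, H→-55/16; new cluster GH
  updated: d(B,GH)=15/2, d(GH,L)=4, d(GH,S)=9, d(GH,VWZ)=9
step 4: merge (B,S) at d=9, Q=-101/2; branch lengths B→3, S→6; new cluster BS
  updated: d(BS,GH)=15/4, d(BS,L)=4, d(BS,VWZ)=17/2
step 5: merge (BS,GH) at d=15/4, Q=-51/2; branch lengths BS→7/4, GH→2; new cluster BGHS
  updated: d(BGHS,L)=17/8, d(BGHS,VWZ)=55/8
step 6: merge (BGHS,L) at d=17/8, Q=-67/4; branch lengths BGHS→5/8, L→3/2; new cluster BGHLS
  updated: d(BGHLS,VWZ)=25/4
step 7: merge (BGHLS,VWZ) at d=25/4; branch lengths BGHLS→25/8, VWZ→25/8; new cluster BGHLSVWZ
final tree: ((((B:3,S:6):7/4,(G:87/16,H:-55/16):2):5/8,L:3/2):25/8,((V:-35/12,W:47/12):9/4,Z:17/4):25/8)
total length: 245/8

((((B:3,S:6):7/4,(G:87/16,H:-55/16):2):5/8,L:3/2):25/8,((V:-35/12,W:47/12):9/4,Z:17/4):25/8)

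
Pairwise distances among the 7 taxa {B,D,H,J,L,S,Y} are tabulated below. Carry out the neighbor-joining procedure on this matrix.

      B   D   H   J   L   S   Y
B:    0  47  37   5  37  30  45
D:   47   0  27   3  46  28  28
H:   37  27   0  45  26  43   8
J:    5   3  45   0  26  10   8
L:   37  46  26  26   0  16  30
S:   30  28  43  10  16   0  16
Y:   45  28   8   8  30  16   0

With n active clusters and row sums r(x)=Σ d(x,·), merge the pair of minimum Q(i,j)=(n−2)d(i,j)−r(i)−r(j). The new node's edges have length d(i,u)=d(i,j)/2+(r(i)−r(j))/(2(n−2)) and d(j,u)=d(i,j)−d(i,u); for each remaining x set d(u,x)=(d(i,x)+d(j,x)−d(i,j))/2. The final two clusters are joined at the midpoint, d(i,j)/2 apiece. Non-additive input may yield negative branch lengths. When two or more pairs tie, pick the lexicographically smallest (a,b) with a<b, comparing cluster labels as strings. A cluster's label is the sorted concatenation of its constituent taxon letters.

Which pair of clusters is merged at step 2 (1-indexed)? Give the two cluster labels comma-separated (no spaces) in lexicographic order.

1. join H+Y (d=8, Q=-281) ⇒ HY; edges |H|=91/10, |Y|=-11/10
  updated: d(B,HY)=37, d(D,HY)=47/2, d(HY,J)=45/2, d(HY,L)=24, d(HY,S)=51/2
2. join B+J (d=5, Q=-405/2) ⇒ BJ; edges |B|=219/16, |J|=-139/16
  updated: d(BJ,D)=45/2, d(BJ,HY)=109/4, d(BJ,L)=29, d(BJ,S)=35/2
3. join L+S (d=16, Q=-154) ⇒ LS; edges |L|=38/3, |S|=10/3
  updated: d(BJ,LS)=61/4, d(D,LS)=29, d(HY,LS)=67/4
4. join BJ+LS (d=61/4, Q=-191/2) ⇒ BJLS; edges |BJ|=69/8, |LS|=53/8
  updated: d(BJLS,D)=145/8, d(BJLS,HY)=115/8
5. join BJLS+D (d=145/8, Q=-56) ⇒ BDJLS; edges |BJLS|=9/2, |D|=109/8
  updated: d(BDJLS,HY)=79/8
6. join BDJLS+HY (d=79/8) ⇒ BDHJLSY; edges |BDJLS|=79/16, |HY|=79/16
final tree: ((((B:219/16,J:-139/16):69/8,(L:38/3,S:10/3):53/8):9/2,D:109/8):79/16,(H:91/10,Y:-11/10):79/16)
total length: 289/4

B,J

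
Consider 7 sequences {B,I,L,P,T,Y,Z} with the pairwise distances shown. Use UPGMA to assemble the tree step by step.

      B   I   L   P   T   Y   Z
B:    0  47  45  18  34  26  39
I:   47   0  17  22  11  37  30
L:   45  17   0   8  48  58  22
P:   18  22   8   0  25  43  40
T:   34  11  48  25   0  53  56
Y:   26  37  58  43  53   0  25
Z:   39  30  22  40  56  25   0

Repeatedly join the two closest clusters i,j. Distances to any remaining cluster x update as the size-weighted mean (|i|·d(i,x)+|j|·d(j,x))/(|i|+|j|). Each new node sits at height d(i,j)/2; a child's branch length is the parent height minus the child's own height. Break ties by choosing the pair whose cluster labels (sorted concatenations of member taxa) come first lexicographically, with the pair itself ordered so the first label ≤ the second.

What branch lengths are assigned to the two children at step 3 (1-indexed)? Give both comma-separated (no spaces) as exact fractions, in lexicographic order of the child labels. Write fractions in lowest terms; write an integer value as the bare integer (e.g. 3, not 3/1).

25/2,25/2

1. join L+P (d=8) ⇒ LP; edges |L|=4, |P|=4
  updated: d(B,LP)=63/2, d(I,LP)=39/2, d(LP,T)=73/2, d(LP,Y)=101/2, d(LP,Z)=31
2. join I+T (d=11) ⇒ IT; edges |I|=11/2, |T|=11/2
  updated: d(B,IT)=81/2, d(IT,LP)=28, d(IT,Y)=45, d(IT,Z)=43
3. join Y+Z (d=25) ⇒ YZ; edges |Y|=25/2, |Z|=25/2
  updated: d(B,YZ)=65/2, d(IT,YZ)=44, d(LP,YZ)=163/4
4. join IT+LP (d=28) ⇒ ILPT; edges |IT|=17/2, |LP|=10
  updated: d(B,ILPT)=36, d(ILPT,YZ)=339/8
5. join B+YZ (d=65/2) ⇒ BYZ; edges |B|=65/4, |YZ|=15/4
  updated: d(BYZ,ILPT)=161/4
6. join BYZ+ILPT (d=161/4) ⇒ BILPTYZ; edges |BYZ|=31/8, |ILPT|=49/8
final tree: ((B:65/4,(Y:25/2,Z:25/2):15/4):31/8,((I:11/2,T:11/2):17/2,(L:4,P:4):10):49/8)
total length: 185/2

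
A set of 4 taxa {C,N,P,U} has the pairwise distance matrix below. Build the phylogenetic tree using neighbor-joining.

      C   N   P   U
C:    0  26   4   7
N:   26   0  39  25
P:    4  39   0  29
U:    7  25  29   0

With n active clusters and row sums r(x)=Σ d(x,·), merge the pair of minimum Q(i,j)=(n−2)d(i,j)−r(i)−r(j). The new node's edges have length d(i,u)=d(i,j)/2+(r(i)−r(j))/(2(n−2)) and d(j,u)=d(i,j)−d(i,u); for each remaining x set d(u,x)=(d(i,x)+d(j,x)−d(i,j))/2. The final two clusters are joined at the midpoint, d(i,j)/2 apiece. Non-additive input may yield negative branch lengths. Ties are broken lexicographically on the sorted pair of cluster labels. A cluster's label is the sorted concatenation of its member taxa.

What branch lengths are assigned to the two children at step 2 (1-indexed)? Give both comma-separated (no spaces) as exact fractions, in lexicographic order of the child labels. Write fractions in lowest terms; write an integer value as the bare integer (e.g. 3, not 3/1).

1. join C+P (d=4, Q=-101) ⇒ CP; edges |C|=-27/4, |P|=43/4
  updated: d(CP,N)=61/2, d(CP,U)=16
2. join CP+N (d=61/2, Q=-143/2) ⇒ CNP; edges |CP|=43/4, |N|=79/4
  updated: d(CNP,U)=21/4
3. join CNP+U (d=21/4) ⇒ CNPU; edges |CNP|=21/8, |U|=21/8
final tree: (((C:-27/4,P:43/4):43/4,N:79/4):21/8,U:21/8)
total length: 159/4

43/4,79/4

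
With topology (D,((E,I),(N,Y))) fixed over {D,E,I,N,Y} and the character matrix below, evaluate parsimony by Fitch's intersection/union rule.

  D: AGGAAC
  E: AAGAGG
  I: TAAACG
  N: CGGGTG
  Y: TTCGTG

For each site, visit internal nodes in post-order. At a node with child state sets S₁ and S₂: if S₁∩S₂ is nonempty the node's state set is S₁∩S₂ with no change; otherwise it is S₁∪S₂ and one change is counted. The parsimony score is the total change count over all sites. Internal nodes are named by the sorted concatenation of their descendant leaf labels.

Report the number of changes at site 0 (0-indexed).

3

EI@0: {A} ∪ {T} = {A,T} (union, +1)
NY@0: {C} ∪ {T} = {C,T} (union, +1)
EINY@0: {A,T} ∩ {C,T} = {T} (intersection, +0)
DEINY@0: {A} ∪ {T} = {A,T} (union, +1)
EI@1: {A} ∩ {A} = {A} (intersection, +0)
NY@1: {G} ∪ {T} = {G,T} (union, +1)
EINY@1: {A} ∪ {G,T} = {A,G,T} (union, +1)
DEINY@1: {G} ∩ {A,G,T} = {G} (intersection, +0)
EI@2: {G} ∪ {A} = {A,G} (union, +1)
NY@2: {G} ∪ {C} = {C,G} (union, +1)
EINY@2: {A,G} ∩ {C,G} = {G} (intersection, +0)
DEINY@2: {G} ∩ {G} = {G} (intersection, +0)
EI@3: {A} ∩ {A} = {A} (intersection, +0)
NY@3: {G} ∩ {G} = {G} (intersection, +0)
EINY@3: {A} ∪ {G} = {A,G} (union, +1)
DEINY@3: {A} ∩ {A,G} = {A} (intersection, +0)
EI@4: {G} ∪ {C} = {C,G} (union, +1)
NY@4: {T} ∩ {T} = {T} (intersection, +0)
EINY@4: {C,G} ∪ {T} = {C,G,T} (union, +1)
DEINY@4: {A} ∪ {C,G,T} = {A,C,G,T} (union, +1)
EI@5: {G} ∩ {G} = {G} (intersection, +0)
NY@5: {G} ∩ {G} = {G} (intersection, +0)
EINY@5: {G} ∩ {G} = {G} (intersection, +0)
DEINY@5: {C} ∪ {G} = {C,G} (union, +1)
per-site changes: [3, 2, 2, 1, 3, 1]; total = 12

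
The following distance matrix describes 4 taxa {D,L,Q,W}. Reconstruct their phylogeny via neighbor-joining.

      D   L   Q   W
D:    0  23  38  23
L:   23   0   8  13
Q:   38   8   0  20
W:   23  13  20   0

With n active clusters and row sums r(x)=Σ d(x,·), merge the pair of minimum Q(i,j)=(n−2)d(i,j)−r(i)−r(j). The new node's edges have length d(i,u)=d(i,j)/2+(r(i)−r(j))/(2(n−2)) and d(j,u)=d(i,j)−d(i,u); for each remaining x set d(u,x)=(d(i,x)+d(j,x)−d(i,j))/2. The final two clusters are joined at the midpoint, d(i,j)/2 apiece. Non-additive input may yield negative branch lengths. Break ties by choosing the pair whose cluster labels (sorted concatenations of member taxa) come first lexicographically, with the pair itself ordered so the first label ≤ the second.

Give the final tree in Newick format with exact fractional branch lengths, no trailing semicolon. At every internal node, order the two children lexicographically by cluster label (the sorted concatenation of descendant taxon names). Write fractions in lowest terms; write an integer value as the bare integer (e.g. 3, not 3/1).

(((D:37/2,W:9/2):8,L:-3/2):19/4,Q:19/4)

step 1: merge (D,W) at d=23, Q=-94; branch lengths D→37/2, W→9/2; new cluster DW
  updated: d(DW,L)=13/2, d(DW,Q)=35/2
step 2: merge (DW,L) at d=13/2, Q=-32; branch lengths DW→8, L→-3/2; new cluster DLW
  updated: d(DLW,Q)=19/2
step 3: merge (DLW,Q) at d=19/2; branch lengths DLW→19/4, Q→19/4; new cluster DLQW
final tree: (((D:37/2,W:9/2):8,L:-3/2):19/4,Q:19/4)
total length: 39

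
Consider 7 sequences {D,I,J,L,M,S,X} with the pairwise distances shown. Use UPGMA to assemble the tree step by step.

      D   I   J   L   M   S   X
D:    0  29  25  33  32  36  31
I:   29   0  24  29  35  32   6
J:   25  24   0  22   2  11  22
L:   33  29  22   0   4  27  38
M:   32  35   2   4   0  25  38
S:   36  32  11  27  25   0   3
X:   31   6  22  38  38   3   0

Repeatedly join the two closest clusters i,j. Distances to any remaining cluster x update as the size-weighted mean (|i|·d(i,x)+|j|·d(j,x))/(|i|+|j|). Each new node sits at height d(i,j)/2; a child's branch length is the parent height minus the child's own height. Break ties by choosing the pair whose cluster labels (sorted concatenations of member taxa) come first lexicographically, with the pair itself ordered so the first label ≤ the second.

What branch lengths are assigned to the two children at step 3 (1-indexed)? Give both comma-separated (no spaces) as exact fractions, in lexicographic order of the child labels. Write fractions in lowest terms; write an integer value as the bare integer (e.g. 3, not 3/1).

11/2,13/2

1. join J+M (d=2) ⇒ JM; edges |J|=1, |M|=1
  updated: d(D,JM)=57/2, d(I,JM)=59/2, d(JM,L)=13, d(JM,S)=18, d(JM,X)=30
2. join S+X (d=3) ⇒ SX; edges |S|=3/2, |X|=3/2
  updated: d(D,SX)=67/2, d(I,SX)=19, d(JM,SX)=24, d(L,SX)=65/2
3. join JM+L (d=13) ⇒ JLM; edges |JM|=11/2, |L|=13/2
  updated: d(D,JLM)=30, d(I,JLM)=88/3, d(JLM,SX)=161/6
4. join I+SX (d=19) ⇒ ISX; edges |I|=19/2, |SX|=8
  updated: d(D,ISX)=32, d(ISX,JLM)=83/3
5. join ISX+JLM (d=83/3) ⇒ IJLMSX; edges |ISX|=13/3, |JLM|=22/3
  updated: d(D,IJLMSX)=31
6. join D+IJLMSX (d=31) ⇒ DIJLMSX; edges |D|=31/2, |IJLMSX|=5/3
final tree: (D:31/2,((I:19/2,(S:3/2,X:3/2):8):13/3,((J:1,M:1):11/2,L:13/2):22/3):5/3)
total length: 190/3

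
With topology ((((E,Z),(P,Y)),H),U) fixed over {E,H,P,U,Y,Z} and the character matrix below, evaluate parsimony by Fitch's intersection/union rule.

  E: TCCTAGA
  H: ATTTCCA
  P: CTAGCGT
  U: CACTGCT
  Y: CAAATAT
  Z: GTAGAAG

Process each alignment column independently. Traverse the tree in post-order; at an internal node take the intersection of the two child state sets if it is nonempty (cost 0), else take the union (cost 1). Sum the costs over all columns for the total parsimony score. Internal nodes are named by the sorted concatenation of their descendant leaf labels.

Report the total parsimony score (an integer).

21

[col 0] EZ: children E:{T}, Z:{G} ∪→ {G,T}; cost 1
[col 0] PY: children P:{C}, Y:{C} ∩→ {C}; cost 0
[col 0] EPYZ: children EZ:{G,T}, PY:{C} ∪→ {C,G,T}; cost 1
[col 0] EHPYZ: children EPYZ:{C,G,T}, H:{A} ∪→ {A,C,G,T}; cost 1
[col 0] EHPUYZ: children EHPYZ:{A,C,G,T}, U:{C} ∩→ {C}; cost 0
[col 1] EZ: children E:{C}, Z:{T} ∪→ {C,T}; cost 1
[col 1] PY: children P:{T}, Y:{A} ∪→ {A,T}; cost 1
[col 1] EPYZ: children EZ:{C,T}, PY:{A,T} ∩→ {T}; cost 0
[col 1] EHPYZ: children EPYZ:{T}, H:{T} ∩→ {T}; cost 0
[col 1] EHPUYZ: children EHPYZ:{T}, U:{A} ∪→ {A,T}; cost 1
[col 2] EZ: children E:{C}, Z:{A} ∪→ {A,C}; cost 1
[col 2] PY: children P:{A}, Y:{A} ∩→ {A}; cost 0
[col 2] EPYZ: children EZ:{A,C}, PY:{A} ∩→ {A}; cost 0
[col 2] EHPYZ: children EPYZ:{A}, H:{T} ∪→ {A,T}; cost 1
[col 2] EHPUYZ: children EHPYZ:{A,T}, U:{C} ∪→ {A,C,T}; cost 1
[col 3] EZ: children E:{T}, Z:{G} ∪→ {G,T}; cost 1
[col 3] PY: children P:{G}, Y:{A} ∪→ {A,G}; cost 1
[col 3] EPYZ: children EZ:{G,T}, PY:{A,G} ∩→ {G}; cost 0
[col 3] EHPYZ: children EPYZ:{G}, H:{T} ∪→ {G,T}; cost 1
[col 3] EHPUYZ: children EHPYZ:{G,T}, U:{T} ∩→ {T}; cost 0
[col 4] EZ: children E:{A}, Z:{A} ∩→ {A}; cost 0
[col 4] PY: children P:{C}, Y:{T} ∪→ {C,T}; cost 1
[col 4] EPYZ: children EZ:{A}, PY:{C,T} ∪→ {A,C,T}; cost 1
[col 4] EHPYZ: children EPYZ:{A,C,T}, H:{C} ∩→ {C}; cost 0
[col 4] EHPUYZ: children EHPYZ:{C}, U:{G} ∪→ {C,G}; cost 1
[col 5] EZ: children E:{G}, Z:{A} ∪→ {A,G}; cost 1
[col 5] PY: children P:{G}, Y:{A} ∪→ {A,G}; cost 1
[col 5] EPYZ: children EZ:{A,G}, PY:{A,G} ∩→ {A,G}; cost 0
[col 5] EHPYZ: children EPYZ:{A,G}, H:{C} ∪→ {A,C,G}; cost 1
[col 5] EHPUYZ: children EHPYZ:{A,C,G}, U:{C} ∩→ {C}; cost 0
[col 6] EZ: children E:{A}, Z:{G} ∪→ {A,G}; cost 1
[col 6] PY: children P:{T}, Y:{T} ∩→ {T}; cost 0
[col 6] EPYZ: children EZ:{A,G}, PY:{T} ∪→ {A,G,T}; cost 1
[col 6] EHPYZ: children EPYZ:{A,G,T}, H:{A} ∩→ {A}; cost 0
[col 6] EHPUYZ: children EHPYZ:{A}, U:{T} ∪→ {A,T}; cost 1
per-site changes: [3, 3, 3, 3, 3, 3, 3]; total = 21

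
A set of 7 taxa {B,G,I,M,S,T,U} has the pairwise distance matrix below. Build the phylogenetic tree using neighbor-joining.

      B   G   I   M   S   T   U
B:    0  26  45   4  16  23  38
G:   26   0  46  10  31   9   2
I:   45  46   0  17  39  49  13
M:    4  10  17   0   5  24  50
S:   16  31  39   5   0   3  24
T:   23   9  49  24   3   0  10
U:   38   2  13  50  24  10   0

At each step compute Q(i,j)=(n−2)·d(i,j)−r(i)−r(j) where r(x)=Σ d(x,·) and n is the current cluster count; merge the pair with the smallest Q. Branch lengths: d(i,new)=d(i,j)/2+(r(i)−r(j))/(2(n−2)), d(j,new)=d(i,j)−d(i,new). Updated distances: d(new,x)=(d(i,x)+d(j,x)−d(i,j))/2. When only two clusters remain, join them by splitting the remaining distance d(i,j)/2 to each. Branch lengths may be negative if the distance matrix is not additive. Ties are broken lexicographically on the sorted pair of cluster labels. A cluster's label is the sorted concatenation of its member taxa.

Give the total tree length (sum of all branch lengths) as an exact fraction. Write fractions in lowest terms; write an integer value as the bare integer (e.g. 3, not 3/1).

1. join I+U (d=13, Q=-281) ⇒ IU; edges |I|=137/10, |U|=-7/10
  updated: d(B,IU)=35, d(G,IU)=35/2, d(IU,M)=27, d(IU,S)=25, d(IU,T)=23
2. join B+M (d=4, Q=-158) ⇒ BM; edges |B|=25/4, |M|=-9/4
  updated: d(BM,G)=16, d(BM,IU)=29, d(BM,S)=17/2, d(BM,T)=43/2
3. join BM+S (d=17/2, Q=-117) ⇒ BMS; edges |BM|=11/2, |S|=3
  updated: d(BMS,G)=77/4, d(BMS,IU)=91/4, d(BMS,T)=8
4. join BMS+T (d=8, Q=-74) ⇒ BMST; edges |BMS|=13/2, |T|=3/2
  updated: d(BMST,G)=81/8, d(BMST,IU)=151/8
5. join BMST+G (d=81/8, Q=-93/2) ⇒ BGMST; edges |BMST|=23/4, |G|=35/8
  updated: d(BGMST,IU)=105/8
6. join BGMST+IU (d=105/8) ⇒ BGIMSTU; edges |BGMST|=105/16, |IU|=105/16
final tree: (((((B:25/4,M:-9/4):11/2,S:3):13/2,T:3/2):23/4,G:35/8):105/16,(I:137/10,U:-7/10):105/16)
total length: 227/4

227/4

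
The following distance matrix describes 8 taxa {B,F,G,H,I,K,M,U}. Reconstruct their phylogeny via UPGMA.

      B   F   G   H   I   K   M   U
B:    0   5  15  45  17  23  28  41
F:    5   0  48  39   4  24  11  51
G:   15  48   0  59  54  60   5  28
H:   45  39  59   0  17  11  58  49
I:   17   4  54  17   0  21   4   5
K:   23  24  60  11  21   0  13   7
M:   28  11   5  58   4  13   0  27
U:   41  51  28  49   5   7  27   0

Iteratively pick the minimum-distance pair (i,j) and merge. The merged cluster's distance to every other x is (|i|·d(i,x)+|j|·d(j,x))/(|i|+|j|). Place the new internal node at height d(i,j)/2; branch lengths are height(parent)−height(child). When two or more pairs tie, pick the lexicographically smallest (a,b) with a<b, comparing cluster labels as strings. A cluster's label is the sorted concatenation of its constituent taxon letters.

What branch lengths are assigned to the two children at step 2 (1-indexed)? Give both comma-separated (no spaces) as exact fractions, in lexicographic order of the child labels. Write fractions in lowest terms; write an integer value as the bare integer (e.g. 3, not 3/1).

step 1: merge (F,I) at d=4; branch lengths F→2, I→2; new cluster FI
  updated: d(B,FI)=11, d(FI,G)=51, d(FI,H)=28, d(FI,K)=45/2, d(FI,M)=15/2, d(FI,U)=28
step 2: merge (G,M) at d=5; branch lengths G→5/2, M→5/2; new cluster GM
  updated: d(B,GM)=43/2, d(FI,GM)=117/4, d(GM,H)=117/2, d(GM,K)=73/2, d(GM,U)=55/2
step 3: merge (K,U) at d=7; branch lengths K→7/2, U→7/2; new cluster KU
  updated: d(B,KU)=32, d(FI,KU)=101/4, d(GM,KU)=32, d(H,KU)=30
step 4: merge (B,FI) at d=11; branch lengths B→11/2, FI→7/2; new cluster BFI
  updated: d(BFI,GM)=80/3, d(BFI,H)=101/3, d(BFI,KU)=55/2
step 5: merge (BFI,GM) at d=80/3; branch lengths BFI→47/6, GM→65/6; new cluster BFGIM
  updated: d(BFGIM,H)=218/5, d(BFGIM,KU)=293/10
step 6: merge (BFGIM,KU) at d=293/10; branch lengths BFGIM→79/60, KU→223/20; new cluster BFGIKMU
  updated: d(BFGIKMU,H)=278/7
step 7: merge (BFGIKMU,H) at d=278/7; branch lengths BFGIKMU→729/140, H→139/7; new cluster BFGHIKMU
final tree: ((((B:11/2,(F:2,I:2):7/2):47/6,(G:5/2,M:5/2):65/6):79/60,(K:7/2,U:7/2):223/20):729/140,H:139/7)
total length: 34103/420

5/2,5/2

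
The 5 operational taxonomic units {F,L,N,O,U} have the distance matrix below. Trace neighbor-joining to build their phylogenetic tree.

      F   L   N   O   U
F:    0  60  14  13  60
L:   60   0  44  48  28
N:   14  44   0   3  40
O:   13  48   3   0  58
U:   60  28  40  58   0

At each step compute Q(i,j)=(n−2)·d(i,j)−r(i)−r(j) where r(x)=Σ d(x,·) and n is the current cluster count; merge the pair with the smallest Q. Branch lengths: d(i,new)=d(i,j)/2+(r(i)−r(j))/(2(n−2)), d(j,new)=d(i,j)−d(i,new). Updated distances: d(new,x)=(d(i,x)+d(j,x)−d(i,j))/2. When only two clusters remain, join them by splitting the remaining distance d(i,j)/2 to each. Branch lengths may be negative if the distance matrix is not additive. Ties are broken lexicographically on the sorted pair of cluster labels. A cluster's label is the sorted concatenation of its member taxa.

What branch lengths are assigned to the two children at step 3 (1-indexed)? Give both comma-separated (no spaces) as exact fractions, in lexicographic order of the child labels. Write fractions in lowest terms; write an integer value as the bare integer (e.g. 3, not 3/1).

step 1: merge (L,U) at d=28, Q=-282; branch lengths L→13, U→15; new cluster LU
  updated: d(F,LU)=46, d(LU,N)=28, d(LU,O)=39
step 2: merge (F,O) at d=13, Q=-102; branch lengths F→11, O→2; new cluster FO
  updated: d(FO,LU)=36, d(FO,N)=2
step 3: merge (FO,LU) at d=36, Q=-66; branch lengths FO→5, LU→31; new cluster FLOU
  updated: d(FLOU,N)=-3
step 4: merge (FLOU,N) at d=-3; branch lengths FLOU→-3/2, N→-3/2; new cluster FLNOU
final tree: (((F:11,O:2):5,(L:13,U:15):31):-3/2,N:-3/2)
total length: 74

5,31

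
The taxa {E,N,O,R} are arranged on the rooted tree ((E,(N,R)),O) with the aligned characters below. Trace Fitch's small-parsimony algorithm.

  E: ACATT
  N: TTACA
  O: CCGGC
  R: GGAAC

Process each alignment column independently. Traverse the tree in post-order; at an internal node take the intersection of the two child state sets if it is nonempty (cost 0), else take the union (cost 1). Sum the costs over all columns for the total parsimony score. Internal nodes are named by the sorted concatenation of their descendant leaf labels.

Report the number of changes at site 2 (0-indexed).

1

[col 0] NR: children N:{T}, R:{G} ∪→ {G,T}; cost 1
[col 0] ENR: children E:{A}, NR:{G,T} ∪→ {A,G,T}; cost 1
[col 0] ENOR: children ENR:{A,G,T}, O:{C} ∪→ {A,C,G,T}; cost 1
[col 1] NR: children N:{T}, R:{G} ∪→ {G,T}; cost 1
[col 1] ENR: children E:{C}, NR:{G,T} ∪→ {C,G,T}; cost 1
[col 1] ENOR: children ENR:{C,G,T}, O:{C} ∩→ {C}; cost 0
[col 2] NR: children N:{A}, R:{A} ∩→ {A}; cost 0
[col 2] ENR: children E:{A}, NR:{A} ∩→ {A}; cost 0
[col 2] ENOR: children ENR:{A}, O:{G} ∪→ {A,G}; cost 1
[col 3] NR: children N:{C}, R:{A} ∪→ {A,C}; cost 1
[col 3] ENR: children E:{T}, NR:{A,C} ∪→ {A,C,T}; cost 1
[col 3] ENOR: children ENR:{A,C,T}, O:{G} ∪→ {A,C,G,T}; cost 1
[col 4] NR: children N:{A}, R:{C} ∪→ {A,C}; cost 1
[col 4] ENR: children E:{T}, NR:{A,C} ∪→ {A,C,T}; cost 1
[col 4] ENOR: children ENR:{A,C,T}, O:{C} ∩→ {C}; cost 0
per-site changes: [3, 2, 1, 3, 2]; total = 11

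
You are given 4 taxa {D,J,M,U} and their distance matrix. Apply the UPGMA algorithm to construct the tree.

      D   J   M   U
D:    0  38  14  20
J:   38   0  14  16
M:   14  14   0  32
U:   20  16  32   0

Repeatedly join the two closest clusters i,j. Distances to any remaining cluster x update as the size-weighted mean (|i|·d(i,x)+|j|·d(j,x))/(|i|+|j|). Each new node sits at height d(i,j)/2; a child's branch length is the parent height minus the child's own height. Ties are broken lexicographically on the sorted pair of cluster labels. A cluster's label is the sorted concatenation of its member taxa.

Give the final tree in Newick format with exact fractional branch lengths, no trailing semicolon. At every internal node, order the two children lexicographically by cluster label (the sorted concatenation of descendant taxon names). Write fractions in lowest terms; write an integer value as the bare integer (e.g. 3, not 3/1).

((D:7,M:7):6,(J:8,U:8):5)

iteration 1: select D,M (d=14); attach at lengths (7, 7); label the merged cluster DM
  updated: d(DM,J)=26, d(DM,U)=26
iteration 2: select J,U (d=16); attach at lengths (8, 8); label the merged cluster JU
  updated: d(DM,JU)=26
iteration 3: select DM,JU (d=26); attach at lengths (6, 5); label the merged cluster DJMU
final tree: ((D:7,M:7):6,(J:8,U:8):5)
total length: 41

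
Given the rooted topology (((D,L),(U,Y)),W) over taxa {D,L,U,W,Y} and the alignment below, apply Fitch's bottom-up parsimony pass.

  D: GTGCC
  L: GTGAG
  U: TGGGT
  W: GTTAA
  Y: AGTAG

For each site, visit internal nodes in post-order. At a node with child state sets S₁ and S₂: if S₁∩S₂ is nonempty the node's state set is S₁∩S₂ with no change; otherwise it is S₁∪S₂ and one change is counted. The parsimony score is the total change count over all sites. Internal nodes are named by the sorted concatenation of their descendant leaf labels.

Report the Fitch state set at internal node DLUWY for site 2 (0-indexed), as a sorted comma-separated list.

G,T

[col 0] DL: children D:{G}, L:{G} ∩→ {G}; cost 0
[col 0] UY: children U:{T}, Y:{A} ∪→ {A,T}; cost 1
[col 0] DLUY: children DL:{G}, UY:{A,T} ∪→ {A,G,T}; cost 1
[col 0] DLUWY: children DLUY:{A,G,T}, W:{G} ∩→ {G}; cost 0
[col 1] DL: children D:{T}, L:{T} ∩→ {T}; cost 0
[col 1] UY: children U:{G}, Y:{G} ∩→ {G}; cost 0
[col 1] DLUY: children DL:{T}, UY:{G} ∪→ {G,T}; cost 1
[col 1] DLUWY: children DLUY:{G,T}, W:{T} ∩→ {T}; cost 0
[col 2] DL: children D:{G}, L:{G} ∩→ {G}; cost 0
[col 2] UY: children U:{G}, Y:{T} ∪→ {G,T}; cost 1
[col 2] DLUY: children DL:{G}, UY:{G,T} ∩→ {G}; cost 0
[col 2] DLUWY: children DLUY:{G}, W:{T} ∪→ {G,T}; cost 1
[col 3] DL: children D:{C}, L:{A} ∪→ {A,C}; cost 1
[col 3] UY: children U:{G}, Y:{A} ∪→ {A,G}; cost 1
[col 3] DLUY: children DL:{A,C}, UY:{A,G} ∩→ {A}; cost 0
[col 3] DLUWY: children DLUY:{A}, W:{A} ∩→ {A}; cost 0
[col 4] DL: children D:{C}, L:{G} ∪→ {C,G}; cost 1
[col 4] UY: children U:{T}, Y:{G} ∪→ {G,T}; cost 1
[col 4] DLUY: children DL:{C,G}, UY:{G,T} ∩→ {G}; cost 0
[col 4] DLUWY: children DLUY:{G}, W:{A} ∪→ {A,G}; cost 1
per-site changes: [2, 1, 2, 2, 3]; total = 10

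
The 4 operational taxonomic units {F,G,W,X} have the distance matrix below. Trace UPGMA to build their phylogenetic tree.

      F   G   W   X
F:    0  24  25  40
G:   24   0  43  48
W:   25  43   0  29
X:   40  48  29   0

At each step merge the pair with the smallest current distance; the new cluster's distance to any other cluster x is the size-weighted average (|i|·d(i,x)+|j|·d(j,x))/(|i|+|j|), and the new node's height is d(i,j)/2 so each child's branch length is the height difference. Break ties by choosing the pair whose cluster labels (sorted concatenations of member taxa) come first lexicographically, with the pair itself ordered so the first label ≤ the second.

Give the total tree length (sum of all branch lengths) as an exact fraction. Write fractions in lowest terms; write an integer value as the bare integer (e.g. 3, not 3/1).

1. join F+G (d=24) ⇒ FG; edges |F|=12, |G|=12
  updated: d(FG,W)=34, d(FG,X)=44
2. join W+X (d=29) ⇒ WX; edges |W|=29/2, |X|=29/2
  updated: d(FG,WX)=39
3. join FG+WX (d=39) ⇒ FGWX; edges |FG|=15/2, |WX|=5
final tree: ((F:12,G:12):15/2,(W:29/2,X:29/2):5)
total length: 131/2

131/2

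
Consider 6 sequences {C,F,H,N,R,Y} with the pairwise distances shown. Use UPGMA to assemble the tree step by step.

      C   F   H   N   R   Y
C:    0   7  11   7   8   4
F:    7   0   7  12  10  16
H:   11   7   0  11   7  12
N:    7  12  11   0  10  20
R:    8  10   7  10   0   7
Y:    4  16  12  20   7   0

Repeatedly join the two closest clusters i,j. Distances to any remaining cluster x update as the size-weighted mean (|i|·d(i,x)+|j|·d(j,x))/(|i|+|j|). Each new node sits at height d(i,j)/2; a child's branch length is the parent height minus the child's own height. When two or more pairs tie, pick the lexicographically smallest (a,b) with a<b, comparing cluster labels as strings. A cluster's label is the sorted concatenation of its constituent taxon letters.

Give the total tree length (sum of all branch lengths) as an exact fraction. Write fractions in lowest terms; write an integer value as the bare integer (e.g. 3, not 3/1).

step 1: merge (C,Y) at d=4; branch lengths C→2, Y→2; new cluster CY
  updated: d(CY,F)=23/2, d(CY,H)=23/2, d(CY,N)=27/2, d(CY,R)=15/2
step 2: merge (F,H) at d=7; branch lengths F→7/2, H→7/2; new cluster FH
  updated: d(CY,FH)=23/2, d(FH,N)=23/2, d(FH,R)=17/2
step 3: merge (CY,R) at d=15/2; branch lengths CY→7/4, R→15/4; new cluster CRY
  updated: d(CRY,FH)=21/2, d(CRY,N)=37/3
step 4: merge (CRY,FH) at d=21/2; branch lengths CRY→3/2, FH→7/4; new cluster CFHRY
  updated: d(CFHRY,N)=12
step 5: merge (CFHRY,N) at d=12; branch lengths CFHRY→3/4, N→6; new cluster CFHNRY
final tree: ((((C:2,Y:2):7/4,R:15/4):3/2,(F:7/2,H:7/2):7/4):3/4,N:6)
total length: 53/2

53/2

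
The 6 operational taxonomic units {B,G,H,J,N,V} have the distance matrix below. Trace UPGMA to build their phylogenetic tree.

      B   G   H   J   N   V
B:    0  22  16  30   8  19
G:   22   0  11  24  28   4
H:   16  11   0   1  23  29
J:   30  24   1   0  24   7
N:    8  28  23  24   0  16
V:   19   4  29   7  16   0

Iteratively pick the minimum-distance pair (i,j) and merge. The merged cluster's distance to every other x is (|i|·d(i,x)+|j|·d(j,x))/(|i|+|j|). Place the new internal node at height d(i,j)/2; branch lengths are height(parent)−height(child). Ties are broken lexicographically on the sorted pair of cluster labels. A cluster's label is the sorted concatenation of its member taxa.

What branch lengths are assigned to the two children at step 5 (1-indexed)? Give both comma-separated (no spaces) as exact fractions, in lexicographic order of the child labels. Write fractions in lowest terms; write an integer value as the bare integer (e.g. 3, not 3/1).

iteration 1: select H,J (d=1); attach at lengths (1/2, 1/2); label the merged cluster HJ
  updated: d(B,HJ)=23, d(G,HJ)=35/2, d(HJ,N)=47/2, d(HJ,V)=18
iteration 2: select G,V (d=4); attach at lengths (2, 2); label the merged cluster GV
  updated: d(B,GV)=41/2, d(GV,HJ)=71/4, d(GV,N)=22
iteration 3: select B,N (d=8); attach at lengths (4, 4); label the merged cluster BN
  updated: d(BN,GV)=85/4, d(BN,HJ)=93/4
iteration 4: select GV,HJ (d=71/4); attach at lengths (55/8, 67/8); label the merged cluster GHJV
  updated: d(BN,GHJV)=89/4
iteration 5: select BN,GHJV (d=89/4); attach at lengths (57/8, 9/4); label the merged cluster BGHJNV
final tree: ((B:4,N:4):57/8,((G:2,V:2):55/8,(H:1/2,J:1/2):67/8):9/4)
total length: 301/8

57/8,9/4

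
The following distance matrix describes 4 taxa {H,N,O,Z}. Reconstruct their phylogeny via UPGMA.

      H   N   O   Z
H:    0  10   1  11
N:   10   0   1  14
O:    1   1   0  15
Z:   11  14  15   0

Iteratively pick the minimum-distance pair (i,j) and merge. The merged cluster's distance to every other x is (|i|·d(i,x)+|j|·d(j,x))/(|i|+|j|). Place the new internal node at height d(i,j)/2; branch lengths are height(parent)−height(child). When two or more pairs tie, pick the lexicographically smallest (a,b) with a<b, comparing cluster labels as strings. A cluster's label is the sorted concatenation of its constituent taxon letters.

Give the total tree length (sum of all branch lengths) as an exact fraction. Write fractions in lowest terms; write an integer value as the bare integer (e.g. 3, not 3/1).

199/12

1. join H+O (d=1) ⇒ HO; edges |H|=1/2, |O|=1/2
  updated: d(HO,N)=11/2, d(HO,Z)=13
2. join HO+N (d=11/2) ⇒ HNO; edges |HO|=9/4, |N|=11/4
  updated: d(HNO,Z)=40/3
3. join HNO+Z (d=40/3) ⇒ HNOZ; edges |HNO|=47/12, |Z|=20/3
final tree: (((H:1/2,O:1/2):9/4,N:11/4):47/12,Z:20/3)
total length: 199/12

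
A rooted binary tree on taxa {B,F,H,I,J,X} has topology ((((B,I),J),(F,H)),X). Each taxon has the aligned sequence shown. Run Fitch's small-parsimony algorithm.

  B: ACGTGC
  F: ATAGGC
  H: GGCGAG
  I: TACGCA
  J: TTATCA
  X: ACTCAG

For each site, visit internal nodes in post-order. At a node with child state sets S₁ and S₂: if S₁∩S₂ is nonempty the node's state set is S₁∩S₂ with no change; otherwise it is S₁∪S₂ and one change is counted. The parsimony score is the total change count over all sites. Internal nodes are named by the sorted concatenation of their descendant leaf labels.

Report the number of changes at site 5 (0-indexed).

[col 0] BI: children B:{A}, I:{T} ∪→ {A,T}; cost 1
[col 0] BIJ: children BI:{A,T}, J:{T} ∩→ {T}; cost 0
[col 0] FH: children F:{A}, H:{G} ∪→ {A,G}; cost 1
[col 0] BFHIJ: children BIJ:{T}, FH:{A,G} ∪→ {A,G,T}; cost 1
[col 0] BFHIJX: children BFHIJ:{A,G,T}, X:{A} ∩→ {A}; cost 0
[col 1] BI: children B:{C}, I:{A} ∪→ {A,C}; cost 1
[col 1] BIJ: children BI:{A,C}, J:{T} ∪→ {A,C,T}; cost 1
[col 1] FH: children F:{T}, H:{G} ∪→ {G,T}; cost 1
[col 1] BFHIJ: children BIJ:{A,C,T}, FH:{G,T} ∩→ {T}; cost 0
[col 1] BFHIJX: children BFHIJ:{T}, X:{C} ∪→ {C,T}; cost 1
[col 2] BI: children B:{G}, I:{C} ∪→ {C,G}; cost 1
[col 2] BIJ: children BI:{C,G}, J:{A} ∪→ {A,C,G}; cost 1
[col 2] FH: children F:{A}, H:{C} ∪→ {A,C}; cost 1
[col 2] BFHIJ: children BIJ:{A,C,G}, FH:{A,C} ∩→ {A,C}; cost 0
[col 2] BFHIJX: children BFHIJ:{A,C}, X:{T} ∪→ {A,C,T}; cost 1
[col 3] BI: children B:{T}, I:{G} ∪→ {G,T}; cost 1
[col 3] BIJ: children BI:{G,T}, J:{T} ∩→ {T}; cost 0
[col 3] FH: children F:{G}, H:{G} ∩→ {G}; cost 0
[col 3] BFHIJ: children BIJ:{T}, FH:{G} ∪→ {G,T}; cost 1
[col 3] BFHIJX: children BFHIJ:{G,T}, X:{C} ∪→ {C,G,T}; cost 1
[col 4] BI: children B:{G}, I:{C} ∪→ {C,G}; cost 1
[col 4] BIJ: children BI:{C,G}, J:{C} ∩→ {C}; cost 0
[col 4] FH: children F:{G}, H:{A} ∪→ {A,G}; cost 1
[col 4] BFHIJ: children BIJ:{C}, FH:{A,G} ∪→ {A,C,G}; cost 1
[col 4] BFHIJX: children BFHIJ:{A,C,G}, X:{A} ∩→ {A}; cost 0
[col 5] BI: children B:{C}, I:{A} ∪→ {A,C}; cost 1
[col 5] BIJ: children BI:{A,C}, J:{A} ∩→ {A}; cost 0
[col 5] FH: children F:{C}, H:{G} ∪→ {C,G}; cost 1
[col 5] BFHIJ: children BIJ:{A}, FH:{C,G} ∪→ {A,C,G}; cost 1
[col 5] BFHIJX: children BFHIJ:{A,C,G}, X:{G} ∩→ {G}; cost 0
per-site changes: [3, 4, 4, 3, 3, 3]; total = 20

3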